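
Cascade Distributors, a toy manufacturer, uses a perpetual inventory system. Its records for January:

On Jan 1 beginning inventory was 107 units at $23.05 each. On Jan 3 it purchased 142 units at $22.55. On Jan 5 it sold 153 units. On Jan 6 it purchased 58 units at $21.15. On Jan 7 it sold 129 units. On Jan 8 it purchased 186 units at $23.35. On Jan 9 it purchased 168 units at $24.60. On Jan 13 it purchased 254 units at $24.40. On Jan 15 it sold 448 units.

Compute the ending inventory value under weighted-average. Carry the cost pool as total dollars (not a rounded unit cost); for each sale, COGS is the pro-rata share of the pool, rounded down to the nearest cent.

After Jan 1: 107 on hand, pool $2,466.35 (≈ $23.0500 each)
After Jan 3: 249 on hand, pool $5,668.45 (≈ $22.7649 each)
Jan 5, sell 153: 153/249 × $5,668.45 → $3,483.02
After Jan 6: 154 on hand, pool $3,412.13 (≈ $22.1567 each)
Jan 7, sell 129: 129/154 × $3,412.13 → $2,858.21
After Jan 8: 211 on hand, pool $4,897.02 (≈ $23.2086 each)
After Jan 9: 379 on hand, pool $9,029.82 (≈ $23.8254 each)
After Jan 13: 633 on hand, pool $15,227.42 (≈ $24.0560 each)
Jan 15, sell 448: 448/633 × $15,227.42 → $10,777.06
Total COGS = $3,483.02 + $2,858.21 + $10,777.06 = $17,118.29
Ending inventory (cost pool remaining) = $4,450.36

Ending inventory = $4,450.36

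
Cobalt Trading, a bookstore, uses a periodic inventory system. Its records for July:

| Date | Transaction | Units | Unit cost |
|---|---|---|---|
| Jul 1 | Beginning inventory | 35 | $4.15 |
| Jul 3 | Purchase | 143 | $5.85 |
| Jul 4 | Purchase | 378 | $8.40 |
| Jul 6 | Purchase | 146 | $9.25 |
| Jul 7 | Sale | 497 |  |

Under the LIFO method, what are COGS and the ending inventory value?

Jul 7, 497 sold [LIFO — newest first]: 146 @ $9.25 + 351 @ $8.40 = $4,298.90
Ending inventory: 35 @ $4.15 + 143 @ $5.85 + 27 @ $8.40 = $1,208.60
Check: goods available $5,507.50 = COGS $4,298.90 + ending $1,208.60

COGS = $4,298.90; ending inventory = $1,208.60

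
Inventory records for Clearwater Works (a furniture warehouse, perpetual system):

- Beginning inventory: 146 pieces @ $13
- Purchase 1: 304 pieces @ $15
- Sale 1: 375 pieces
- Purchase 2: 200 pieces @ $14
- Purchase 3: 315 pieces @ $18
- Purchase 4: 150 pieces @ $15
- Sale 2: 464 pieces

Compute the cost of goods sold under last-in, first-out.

COGS = $13,385

Sale 1 (375) [LIFO — newest first]: 304 @ $15 + 71 @ $13 = $5,483
Sale 2 (464) [LIFO — newest first]: 150 @ $15 + 314 @ $18 = $7,902
Total COGS = $5,483 + $7,902 = $13,385
Ending inventory: 75 @ $13 + 200 @ $14 + 1 @ $18 = $3,793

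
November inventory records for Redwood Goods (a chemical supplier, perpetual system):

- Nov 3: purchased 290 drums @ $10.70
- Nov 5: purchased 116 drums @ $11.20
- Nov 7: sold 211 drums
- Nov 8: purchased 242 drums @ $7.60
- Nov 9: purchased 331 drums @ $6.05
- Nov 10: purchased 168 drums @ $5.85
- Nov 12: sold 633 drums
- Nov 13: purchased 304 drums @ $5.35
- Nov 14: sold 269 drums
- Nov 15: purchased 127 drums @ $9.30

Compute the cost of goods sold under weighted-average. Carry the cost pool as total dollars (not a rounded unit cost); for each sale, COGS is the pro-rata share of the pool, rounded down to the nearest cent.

After Nov 3: 290 on hand, pool $3,103.00 (≈ $10.7000 each)
After Nov 5: 406 on hand, pool $4,402.20 (≈ $10.8429 each)
Nov 7, sell 211: 211/406 × $4,402.20 → $2,287.84
After Nov 8: 437 on hand, pool $3,953.56 (≈ $9.0470 each)
After Nov 9: 768 on hand, pool $5,956.11 (≈ $7.7554 each)
After Nov 10: 936 on hand, pool $6,938.91 (≈ $7.4134 each)
Nov 12, sell 633: 633/936 × $6,938.91 → $4,692.66
After Nov 13: 607 on hand, pool $3,872.65 (≈ $6.3800 each)
Nov 14, sell 269: 269/607 × $3,872.65 → $1,716.21
After Nov 15: 465 on hand, pool $3,337.54 (≈ $7.1775 each)
Total COGS = $2,287.84 + $4,692.66 + $1,716.21 = $8,696.71
Ending inventory (cost pool remaining) = $3,337.54

COGS = $8,696.71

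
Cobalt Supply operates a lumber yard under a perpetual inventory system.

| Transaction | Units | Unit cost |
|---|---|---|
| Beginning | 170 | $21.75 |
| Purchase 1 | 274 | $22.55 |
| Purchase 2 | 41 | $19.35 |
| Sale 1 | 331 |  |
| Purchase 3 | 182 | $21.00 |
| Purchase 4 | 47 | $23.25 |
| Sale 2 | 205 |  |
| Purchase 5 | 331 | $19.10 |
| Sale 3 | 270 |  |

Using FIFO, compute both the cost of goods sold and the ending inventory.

Sale 1 (331) [FIFO — oldest first]: 170 @ $21.75 + 161 @ $22.55 = $7,328.05
Sale 2 (205) [FIFO — oldest first]: 113 @ $22.55 + 41 @ $19.35 + 51 @ $21.00 = $4,412.50
Sale 3 (270) [FIFO — oldest first]: 131 @ $21.00 + 47 @ $23.25 + 92 @ $19.10 = $5,600.95
Total COGS = $7,328.05 + $4,412.50 + $5,600.95 = $17,341.50
Ending inventory: 239 @ $19.10 = $4,564.90

COGS = $17,341.50; ending inventory = $4,564.90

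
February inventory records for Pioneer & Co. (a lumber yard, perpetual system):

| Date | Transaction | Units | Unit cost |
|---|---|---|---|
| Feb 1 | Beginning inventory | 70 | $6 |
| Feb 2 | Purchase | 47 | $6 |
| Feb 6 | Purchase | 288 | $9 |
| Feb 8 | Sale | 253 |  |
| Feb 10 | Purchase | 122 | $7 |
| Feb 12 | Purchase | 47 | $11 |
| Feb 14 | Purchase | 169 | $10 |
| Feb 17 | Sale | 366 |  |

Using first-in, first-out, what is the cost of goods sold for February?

COGS = $5,115

Feb 8, 253 sold [FIFO — oldest first]: 70 @ $6 + 47 @ $6 + 136 @ $9 = $1,926
Feb 17, 366 sold [FIFO — oldest first]: 152 @ $9 + 122 @ $7 + 47 @ $11 + 45 @ $10 = $3,189
Total COGS = $1,926 + $3,189 = $5,115
Ending inventory: 124 @ $10 = $1,240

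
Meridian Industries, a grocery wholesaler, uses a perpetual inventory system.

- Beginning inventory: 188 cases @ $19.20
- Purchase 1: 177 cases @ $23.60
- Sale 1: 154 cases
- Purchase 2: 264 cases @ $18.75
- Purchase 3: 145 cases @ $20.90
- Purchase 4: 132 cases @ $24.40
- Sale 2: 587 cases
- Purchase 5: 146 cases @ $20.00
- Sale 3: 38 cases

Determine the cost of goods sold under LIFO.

COGS = $16,580.10

Sale 1 (154) [LIFO — newest first]: 154 @ $23.60 = $3,634.40
Sale 2 (587) [LIFO — newest first]: 132 @ $24.40 + 145 @ $20.90 + 264 @ $18.75 + 23 @ $23.60 + 23 @ $19.20 = $12,185.70
Sale 3 (38) [LIFO — newest first]: 38 @ $20.00 = $760.00
Total COGS = $3,634.40 + $12,185.70 + $760.00 = $16,580.10
Ending inventory: 165 @ $19.20 + 108 @ $20.00 = $5,328.00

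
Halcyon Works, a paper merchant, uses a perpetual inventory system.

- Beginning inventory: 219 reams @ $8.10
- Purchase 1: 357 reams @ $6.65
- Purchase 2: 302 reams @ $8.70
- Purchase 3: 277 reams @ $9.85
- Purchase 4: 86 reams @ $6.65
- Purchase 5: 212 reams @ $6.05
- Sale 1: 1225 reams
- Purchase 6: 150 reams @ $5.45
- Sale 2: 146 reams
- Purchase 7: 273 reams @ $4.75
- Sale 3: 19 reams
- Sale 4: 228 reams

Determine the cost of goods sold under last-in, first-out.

Sale 1 (1225) [LIFO — newest first]: 212 @ $6.05 + 86 @ $6.65 + 277 @ $9.85 + 302 @ $8.70 + 348 @ $6.65 = $9,524.55
Sale 2 (146) [LIFO — newest first]: 146 @ $5.45 = $795.70
Sale 3 (19) [LIFO — newest first]: 19 @ $4.75 = $90.25
Sale 4 (228) [LIFO — newest first]: 228 @ $4.75 = $1,083.00
Total COGS = $9,524.55 + $795.70 + $90.25 + $1,083.00 = $11,493.50
Ending inventory: 219 @ $8.10 + 9 @ $6.65 + 4 @ $5.45 + 26 @ $4.75 = $1,979.05

COGS = $11,493.50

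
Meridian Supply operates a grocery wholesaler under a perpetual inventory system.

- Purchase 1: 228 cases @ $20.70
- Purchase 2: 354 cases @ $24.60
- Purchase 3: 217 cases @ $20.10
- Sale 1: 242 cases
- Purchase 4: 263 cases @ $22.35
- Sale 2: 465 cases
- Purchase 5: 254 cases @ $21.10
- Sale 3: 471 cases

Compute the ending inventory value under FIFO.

Sale 1 (242) [FIFO — oldest first]: 228 @ $20.70 + 14 @ $24.60 = $5,064.00
Sale 2 (465) [FIFO — oldest first]: 340 @ $24.60 + 125 @ $20.10 = $10,876.50
Sale 3 (471) [FIFO — oldest first]: 92 @ $20.10 + 263 @ $22.35 + 116 @ $21.10 = $10,174.85
Total COGS = $5,064.00 + $10,876.50 + $10,174.85 = $26,115.35
Ending inventory: 138 @ $21.10 = $2,911.80

Ending inventory = $2,911.80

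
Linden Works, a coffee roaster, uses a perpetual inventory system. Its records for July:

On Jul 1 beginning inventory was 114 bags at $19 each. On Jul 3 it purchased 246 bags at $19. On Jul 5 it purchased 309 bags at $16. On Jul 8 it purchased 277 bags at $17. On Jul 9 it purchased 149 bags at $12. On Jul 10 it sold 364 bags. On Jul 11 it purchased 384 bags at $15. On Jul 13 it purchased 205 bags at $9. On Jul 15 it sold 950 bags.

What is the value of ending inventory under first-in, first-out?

Ending inventory = $4,320

Jul 10, 364 sold [FIFO — oldest first]: 114 @ $19 + 246 @ $19 + 4 @ $16 = $6,904
Jul 15, 950 sold [FIFO — oldest first]: 305 @ $16 + 277 @ $17 + 149 @ $12 + 219 @ $15 = $14,662
Total COGS = $6,904 + $14,662 = $21,566
Ending inventory: 165 @ $15 + 205 @ $9 = $4,320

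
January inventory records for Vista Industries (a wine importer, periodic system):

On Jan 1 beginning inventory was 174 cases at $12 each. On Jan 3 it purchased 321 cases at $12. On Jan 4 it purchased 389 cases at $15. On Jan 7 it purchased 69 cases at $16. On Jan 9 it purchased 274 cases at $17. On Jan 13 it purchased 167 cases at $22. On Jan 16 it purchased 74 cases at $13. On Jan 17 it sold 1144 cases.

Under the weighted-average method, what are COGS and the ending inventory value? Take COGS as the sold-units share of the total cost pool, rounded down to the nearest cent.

COGS = $17,279.23; ending inventory = $4,893.77

Jan 17, sell 1144: 1144/1468 × $22,173.00 → $17,279.23
Ending inventory (cost pool remaining) = $4,893.77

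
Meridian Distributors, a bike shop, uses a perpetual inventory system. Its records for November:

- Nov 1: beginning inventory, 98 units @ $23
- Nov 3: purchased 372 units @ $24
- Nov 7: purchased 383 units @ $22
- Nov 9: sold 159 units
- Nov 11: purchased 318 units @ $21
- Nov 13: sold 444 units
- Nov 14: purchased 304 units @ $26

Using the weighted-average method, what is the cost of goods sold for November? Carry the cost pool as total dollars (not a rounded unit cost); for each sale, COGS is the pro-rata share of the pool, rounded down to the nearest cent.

COGS = $13,583.98

After Nov 1: 98 on hand, pool $2,254.00 (≈ $23.0000 each)
After Nov 3: 470 on hand, pool $11,182.00 (≈ $23.7915 each)
After Nov 7: 853 on hand, pool $19,608.00 (≈ $22.9871 each)
Nov 9, sell 159: 159/853 × $19,608.00 → $3,654.94
After Nov 11: 1012 on hand, pool $22,631.06 (≈ $22.3627 each)
Nov 13, sell 444: 444/1012 × $22,631.06 → $9,929.04
After Nov 14: 872 on hand, pool $20,606.02 (≈ $23.6308 each)
Total COGS = $3,654.94 + $9,929.04 = $13,583.98
Ending inventory (cost pool remaining) = $20,606.02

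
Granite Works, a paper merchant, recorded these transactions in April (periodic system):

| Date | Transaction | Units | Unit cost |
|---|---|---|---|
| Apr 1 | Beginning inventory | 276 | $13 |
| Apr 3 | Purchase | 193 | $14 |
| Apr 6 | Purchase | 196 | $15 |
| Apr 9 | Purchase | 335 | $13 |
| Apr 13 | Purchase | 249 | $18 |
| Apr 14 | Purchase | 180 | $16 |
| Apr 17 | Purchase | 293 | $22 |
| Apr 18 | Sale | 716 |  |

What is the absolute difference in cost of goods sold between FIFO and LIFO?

FIFO COGS: 276 @ $13 + 193 @ $14 + 196 @ $15 + 51 @ $13 = $9,893
LIFO COGS: 293 @ $22 + 180 @ $16 + 243 @ $18 = $13,700
Difference = |$9,893 − $13,700| = $3,807

$3,807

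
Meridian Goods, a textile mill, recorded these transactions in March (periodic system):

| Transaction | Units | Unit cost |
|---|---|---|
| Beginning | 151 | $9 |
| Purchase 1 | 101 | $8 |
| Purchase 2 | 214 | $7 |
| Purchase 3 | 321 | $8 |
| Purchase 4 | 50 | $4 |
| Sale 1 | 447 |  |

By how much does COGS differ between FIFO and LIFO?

$232

FIFO COGS: 151 @ $9 + 101 @ $8 + 195 @ $7 = $3,532
LIFO COGS: 50 @ $4 + 321 @ $8 + 76 @ $7 = $3,300
Difference = |$3,532 − $3,300| = $232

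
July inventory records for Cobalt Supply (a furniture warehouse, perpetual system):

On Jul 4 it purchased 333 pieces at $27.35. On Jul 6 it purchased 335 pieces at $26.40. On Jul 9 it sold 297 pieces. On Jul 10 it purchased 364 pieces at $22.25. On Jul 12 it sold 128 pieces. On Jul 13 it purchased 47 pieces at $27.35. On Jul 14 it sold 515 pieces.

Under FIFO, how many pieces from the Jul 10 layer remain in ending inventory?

92

Jul 9, 297 sold [FIFO — oldest first]: 297 @ $27.35 = $8,122.95
Jul 12, 128 sold [FIFO — oldest first]: 36 @ $27.35 + 92 @ $26.40 = $3,413.40
Jul 14, 515 sold [FIFO — oldest first]: 243 @ $26.40 + 272 @ $22.25 = $12,467.20
Total COGS = $8,122.95 + $3,413.40 + $12,467.20 = $24,003.55
Ending inventory: 92 @ $22.25 + 47 @ $27.35 = $3,332.45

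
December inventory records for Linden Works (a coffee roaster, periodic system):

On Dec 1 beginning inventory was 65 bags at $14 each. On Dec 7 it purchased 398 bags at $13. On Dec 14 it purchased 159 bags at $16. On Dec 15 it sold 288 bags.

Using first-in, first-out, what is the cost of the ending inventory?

Dec 15, 288 sold [FIFO — oldest first]: 65 @ $14 + 223 @ $13 = $3,809
Ending inventory: 175 @ $13 + 159 @ $16 = $4,819

Ending inventory = $4,819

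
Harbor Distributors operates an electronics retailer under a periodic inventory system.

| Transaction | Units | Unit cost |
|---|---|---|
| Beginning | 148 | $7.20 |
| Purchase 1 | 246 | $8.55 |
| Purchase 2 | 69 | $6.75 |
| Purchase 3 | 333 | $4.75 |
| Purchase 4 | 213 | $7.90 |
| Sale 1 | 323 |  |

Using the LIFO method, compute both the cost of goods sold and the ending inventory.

Sale 1 (323) [LIFO — newest first]: 213 @ $7.90 + 110 @ $4.75 = $2,205.20
Ending inventory: 148 @ $7.20 + 246 @ $8.55 + 69 @ $6.75 + 223 @ $4.75 = $4,693.90

COGS = $2,205.20; ending inventory = $4,693.90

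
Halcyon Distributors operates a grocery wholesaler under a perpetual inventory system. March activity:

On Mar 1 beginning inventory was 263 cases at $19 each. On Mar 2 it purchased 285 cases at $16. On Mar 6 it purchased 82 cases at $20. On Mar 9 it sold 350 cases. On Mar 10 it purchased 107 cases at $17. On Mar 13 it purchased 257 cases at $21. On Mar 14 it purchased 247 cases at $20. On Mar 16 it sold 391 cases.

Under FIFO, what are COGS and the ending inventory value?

Mar 9, 350 sold [FIFO — oldest first]: 263 @ $19 + 87 @ $16 = $6,389
Mar 16, 391 sold [FIFO — oldest first]: 198 @ $16 + 82 @ $20 + 107 @ $17 + 4 @ $21 = $6,711
Total COGS = $6,389 + $6,711 = $13,100
Ending inventory: 253 @ $21 + 247 @ $20 = $10,253
Check: goods available $23,353 = COGS $13,100 + ending $10,253

COGS = $13,100; ending inventory = $10,253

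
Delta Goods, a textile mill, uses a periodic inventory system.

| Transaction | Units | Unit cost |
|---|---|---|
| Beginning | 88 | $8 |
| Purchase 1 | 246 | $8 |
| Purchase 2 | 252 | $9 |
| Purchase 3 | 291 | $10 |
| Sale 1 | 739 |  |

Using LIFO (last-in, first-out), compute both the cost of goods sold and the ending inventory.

COGS = $6,746; ending inventory = $1,104

Sale 1 (739) [LIFO — newest first]: 291 @ $10 + 252 @ $9 + 196 @ $8 = $6,746
Ending inventory: 88 @ $8 + 50 @ $8 = $1,104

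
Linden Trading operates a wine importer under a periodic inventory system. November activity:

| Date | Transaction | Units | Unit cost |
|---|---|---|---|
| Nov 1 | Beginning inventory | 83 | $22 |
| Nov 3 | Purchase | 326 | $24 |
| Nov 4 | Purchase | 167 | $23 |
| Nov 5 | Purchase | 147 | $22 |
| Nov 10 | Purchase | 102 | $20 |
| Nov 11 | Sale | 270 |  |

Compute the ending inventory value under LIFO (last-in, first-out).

Nov 11, 270 sold [LIFO — newest first]: 102 @ $20 + 147 @ $22 + 21 @ $23 = $5,757
Ending inventory: 83 @ $22 + 326 @ $24 + 146 @ $23 = $13,008
Check: goods available $18,765 = COGS $5,757 + ending $13,008

Ending inventory = $13,008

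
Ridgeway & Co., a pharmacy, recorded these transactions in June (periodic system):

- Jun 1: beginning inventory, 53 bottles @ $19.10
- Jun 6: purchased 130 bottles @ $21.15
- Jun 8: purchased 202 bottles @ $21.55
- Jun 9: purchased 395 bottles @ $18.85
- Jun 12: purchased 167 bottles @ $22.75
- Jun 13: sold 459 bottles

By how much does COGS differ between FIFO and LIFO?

FIFO COGS: 53 @ $19.10 + 130 @ $21.15 + 202 @ $21.55 + 74 @ $18.85 = $9,509.80
LIFO COGS: 167 @ $22.75 + 292 @ $18.85 = $9,303.45
Difference = |$9,509.80 − $9,303.45| = $206.35

$206.35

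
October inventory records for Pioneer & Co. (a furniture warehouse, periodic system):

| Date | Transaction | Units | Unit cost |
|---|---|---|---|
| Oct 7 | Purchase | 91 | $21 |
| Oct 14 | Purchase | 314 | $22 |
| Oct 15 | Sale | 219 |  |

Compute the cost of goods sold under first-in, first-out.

COGS = $4,727

Oct 15, 219 sold [FIFO — oldest first]: 91 @ $21 + 128 @ $22 = $4,727
Ending inventory: 186 @ $22 = $4,092
Check: goods available $8,819 = COGS $4,727 + ending $4,092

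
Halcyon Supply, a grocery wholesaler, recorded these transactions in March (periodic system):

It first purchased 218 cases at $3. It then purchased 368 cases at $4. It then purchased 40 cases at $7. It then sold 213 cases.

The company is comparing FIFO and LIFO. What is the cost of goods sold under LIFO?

COGS = $972

FIFO COGS: 213 @ $3 = $639
LIFO COGS: 40 @ $7 + 173 @ $4 = $972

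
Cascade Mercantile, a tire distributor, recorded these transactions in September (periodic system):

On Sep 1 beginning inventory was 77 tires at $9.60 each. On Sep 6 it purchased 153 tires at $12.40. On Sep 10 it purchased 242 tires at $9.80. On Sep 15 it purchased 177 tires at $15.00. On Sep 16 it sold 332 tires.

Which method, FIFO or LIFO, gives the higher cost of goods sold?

FIFO COGS: 77 @ $9.60 + 153 @ $12.40 + 102 @ $9.80 = $3,636.00
LIFO COGS: 177 @ $15.00 + 155 @ $9.80 = $4,174.00

LIFO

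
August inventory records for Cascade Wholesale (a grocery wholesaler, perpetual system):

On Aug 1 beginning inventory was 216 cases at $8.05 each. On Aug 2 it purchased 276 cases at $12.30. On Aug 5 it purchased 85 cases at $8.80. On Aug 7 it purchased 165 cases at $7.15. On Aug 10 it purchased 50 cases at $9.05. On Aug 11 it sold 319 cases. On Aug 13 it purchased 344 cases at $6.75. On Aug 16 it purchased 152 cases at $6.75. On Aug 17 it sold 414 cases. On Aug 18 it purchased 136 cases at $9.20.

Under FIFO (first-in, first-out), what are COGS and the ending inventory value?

COGS = $6,997.00; ending inventory = $5,116.05

Aug 11, 319 sold [FIFO — oldest first]: 216 @ $8.05 + 103 @ $12.30 = $3,005.70
Aug 17, 414 sold [FIFO — oldest first]: 173 @ $12.30 + 85 @ $8.80 + 156 @ $7.15 = $3,991.30
Total COGS = $3,005.70 + $3,991.30 = $6,997.00
Ending inventory: 9 @ $7.15 + 50 @ $9.05 + 344 @ $6.75 + 152 @ $6.75 + 136 @ $9.20 = $5,116.05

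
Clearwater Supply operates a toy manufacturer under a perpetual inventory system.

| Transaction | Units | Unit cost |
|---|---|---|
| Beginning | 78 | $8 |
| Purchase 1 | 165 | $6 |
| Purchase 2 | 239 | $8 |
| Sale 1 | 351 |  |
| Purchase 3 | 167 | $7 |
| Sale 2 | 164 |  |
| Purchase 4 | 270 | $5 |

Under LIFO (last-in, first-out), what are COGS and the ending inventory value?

COGS = $3,732; ending inventory = $2,313

Sale 1 (351) [LIFO — newest first]: 239 @ $8 + 112 @ $6 = $2,584
Sale 2 (164) [LIFO — newest first]: 164 @ $7 = $1,148
Total COGS = $2,584 + $1,148 = $3,732
Ending inventory: 78 @ $8 + 53 @ $6 + 3 @ $7 + 270 @ $5 = $2,313
Check: goods available $6,045 = COGS $3,732 + ending $2,313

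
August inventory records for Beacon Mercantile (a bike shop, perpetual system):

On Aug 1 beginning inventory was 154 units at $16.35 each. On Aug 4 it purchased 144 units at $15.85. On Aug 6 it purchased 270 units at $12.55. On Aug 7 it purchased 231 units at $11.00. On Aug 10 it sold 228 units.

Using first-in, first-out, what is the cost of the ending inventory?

Aug 10, 228 sold [FIFO — oldest first]: 154 @ $16.35 + 74 @ $15.85 = $3,690.80
Ending inventory: 70 @ $15.85 + 270 @ $12.55 + 231 @ $11.00 = $7,039.00

Ending inventory = $7,039.00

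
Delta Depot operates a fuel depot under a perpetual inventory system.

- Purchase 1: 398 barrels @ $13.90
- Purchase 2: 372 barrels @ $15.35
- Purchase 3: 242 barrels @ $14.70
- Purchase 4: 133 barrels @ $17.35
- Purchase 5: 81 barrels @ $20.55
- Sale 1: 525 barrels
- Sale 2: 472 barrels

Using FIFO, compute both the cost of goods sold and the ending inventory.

COGS = $14,579.30; ending inventory = $4,192.60

Sale 1 (525) [FIFO — oldest first]: 398 @ $13.90 + 127 @ $15.35 = $7,481.65
Sale 2 (472) [FIFO — oldest first]: 245 @ $15.35 + 227 @ $14.70 = $7,097.65
Total COGS = $7,481.65 + $7,097.65 = $14,579.30
Ending inventory: 15 @ $14.70 + 133 @ $17.35 + 81 @ $20.55 = $4,192.60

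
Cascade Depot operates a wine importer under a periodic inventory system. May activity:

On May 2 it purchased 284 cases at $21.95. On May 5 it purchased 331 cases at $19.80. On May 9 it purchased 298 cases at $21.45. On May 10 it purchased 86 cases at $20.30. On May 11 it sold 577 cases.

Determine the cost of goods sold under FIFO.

COGS = $12,035.20

May 11, 577 sold [FIFO — oldest first]: 284 @ $21.95 + 293 @ $19.80 = $12,035.20
Ending inventory: 38 @ $19.80 + 298 @ $21.45 + 86 @ $20.30 = $8,890.30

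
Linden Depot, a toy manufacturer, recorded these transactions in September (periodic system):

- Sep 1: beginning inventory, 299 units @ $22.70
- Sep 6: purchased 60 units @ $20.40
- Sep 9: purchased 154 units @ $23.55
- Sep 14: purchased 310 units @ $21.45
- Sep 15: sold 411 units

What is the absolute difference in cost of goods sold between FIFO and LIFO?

$207.85

FIFO COGS: 299 @ $22.70 + 60 @ $20.40 + 52 @ $23.55 = $9,235.90
LIFO COGS: 310 @ $21.45 + 101 @ $23.55 = $9,028.05
Difference = |$9,235.90 − $9,028.05| = $207.85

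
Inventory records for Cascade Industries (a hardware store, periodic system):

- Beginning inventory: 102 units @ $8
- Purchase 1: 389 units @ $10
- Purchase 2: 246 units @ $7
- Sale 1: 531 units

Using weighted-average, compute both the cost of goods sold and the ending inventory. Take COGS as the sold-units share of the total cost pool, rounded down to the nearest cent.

Sale 1, sell 531: 531/737 × $6,428.00 → $4,631.29
Ending inventory (cost pool remaining) = $1,796.71

COGS = $4,631.29; ending inventory = $1,796.71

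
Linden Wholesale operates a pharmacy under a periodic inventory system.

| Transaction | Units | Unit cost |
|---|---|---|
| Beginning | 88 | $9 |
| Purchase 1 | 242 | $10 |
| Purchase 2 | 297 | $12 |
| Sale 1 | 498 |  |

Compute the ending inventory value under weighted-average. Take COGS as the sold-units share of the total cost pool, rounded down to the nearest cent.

Ending inventory = $1,394.11

Sale 1, sell 498: 498/627 × $6,776.00 → $5,381.89
Ending inventory (cost pool remaining) = $1,394.11
Check: goods available $6,776.00 = COGS $5,381.89 + ending $1,394.11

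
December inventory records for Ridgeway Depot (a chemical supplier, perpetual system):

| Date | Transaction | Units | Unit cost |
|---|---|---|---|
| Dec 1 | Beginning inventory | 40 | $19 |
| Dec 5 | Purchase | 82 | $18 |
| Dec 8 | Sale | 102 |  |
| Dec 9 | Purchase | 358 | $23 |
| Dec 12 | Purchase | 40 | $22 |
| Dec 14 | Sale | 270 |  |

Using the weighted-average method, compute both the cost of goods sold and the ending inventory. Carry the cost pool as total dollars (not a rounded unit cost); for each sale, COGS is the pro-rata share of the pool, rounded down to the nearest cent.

After Dec 1: 40 on hand, pool $760.00 (≈ $19.0000 each)
After Dec 5: 122 on hand, pool $2,236.00 (≈ $18.3279 each)
Dec 8, sell 102: 102/122 × $2,236.00 → $1,869.44
After Dec 9: 378 on hand, pool $8,600.56 (≈ $22.7528 each)
After Dec 12: 418 on hand, pool $9,480.56 (≈ $22.6808 each)
Dec 14, sell 270: 270/418 × $9,480.56 → $6,123.80
Total COGS = $1,869.44 + $6,123.80 = $7,993.24
Ending inventory (cost pool remaining) = $3,356.76

COGS = $7,993.24; ending inventory = $3,356.76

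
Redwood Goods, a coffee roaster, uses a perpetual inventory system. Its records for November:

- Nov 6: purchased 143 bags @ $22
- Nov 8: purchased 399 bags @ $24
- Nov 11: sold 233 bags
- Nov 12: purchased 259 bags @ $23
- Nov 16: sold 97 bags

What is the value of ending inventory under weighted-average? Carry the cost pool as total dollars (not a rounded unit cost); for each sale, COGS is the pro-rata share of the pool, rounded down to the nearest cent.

Ending inventory = $10,954.03

After Nov 6: 143 on hand, pool $3,146.00 (≈ $22.0000 each)
After Nov 8: 542 on hand, pool $12,722.00 (≈ $23.4723 each)
Nov 11, sell 233: 233/542 × $12,722.00 → $5,469.05
After Nov 12: 568 on hand, pool $13,209.95 (≈ $23.2570 each)
Nov 16, sell 97: 97/568 × $13,209.95 → $2,255.92
Total COGS = $5,469.05 + $2,255.92 = $7,724.97
Ending inventory (cost pool remaining) = $10,954.03
Check: goods available $18,679.00 = COGS $7,724.97 + ending $10,954.03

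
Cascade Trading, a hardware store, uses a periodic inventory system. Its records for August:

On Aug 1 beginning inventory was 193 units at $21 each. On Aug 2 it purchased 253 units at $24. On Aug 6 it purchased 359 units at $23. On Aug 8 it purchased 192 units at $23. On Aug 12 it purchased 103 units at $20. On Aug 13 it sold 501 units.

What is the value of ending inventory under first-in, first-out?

Aug 13, 501 sold [FIFO — oldest first]: 193 @ $21 + 253 @ $24 + 55 @ $23 = $11,390
Ending inventory: 304 @ $23 + 192 @ $23 + 103 @ $20 = $13,468
Check: goods available $24,858 = COGS $11,390 + ending $13,468

Ending inventory = $13,468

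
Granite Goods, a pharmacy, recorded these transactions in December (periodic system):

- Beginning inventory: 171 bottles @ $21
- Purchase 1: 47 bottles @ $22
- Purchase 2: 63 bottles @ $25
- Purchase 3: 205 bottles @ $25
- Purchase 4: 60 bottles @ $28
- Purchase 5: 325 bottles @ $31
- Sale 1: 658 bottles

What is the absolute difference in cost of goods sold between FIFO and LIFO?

$2,088

FIFO COGS: 171 @ $21 + 47 @ $22 + 63 @ $25 + 205 @ $25 + 60 @ $28 + 112 @ $31 = $16,477
LIFO COGS: 325 @ $31 + 60 @ $28 + 205 @ $25 + 63 @ $25 + 5 @ $22 = $18,565
Difference = |$16,477 − $18,565| = $2,088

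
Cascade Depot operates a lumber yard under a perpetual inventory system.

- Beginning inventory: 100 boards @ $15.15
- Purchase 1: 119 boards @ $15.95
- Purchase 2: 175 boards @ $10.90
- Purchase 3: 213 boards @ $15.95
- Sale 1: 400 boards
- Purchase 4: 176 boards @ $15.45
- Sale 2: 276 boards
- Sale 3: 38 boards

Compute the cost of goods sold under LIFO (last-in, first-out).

Sale 1 (400) [LIFO — newest first]: 213 @ $15.95 + 175 @ $10.90 + 12 @ $15.95 = $5,496.25
Sale 2 (276) [LIFO — newest first]: 176 @ $15.45 + 100 @ $15.95 = $4,314.20
Sale 3 (38) [LIFO — newest first]: 7 @ $15.95 + 31 @ $15.15 = $581.30
Total COGS = $5,496.25 + $4,314.20 + $581.30 = $10,391.75
Ending inventory: 69 @ $15.15 = $1,045.35

COGS = $10,391.75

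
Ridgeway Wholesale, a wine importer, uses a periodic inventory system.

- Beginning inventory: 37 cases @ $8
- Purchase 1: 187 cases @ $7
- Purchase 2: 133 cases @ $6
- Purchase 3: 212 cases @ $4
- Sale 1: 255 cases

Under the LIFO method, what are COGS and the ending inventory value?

Sale 1 (255) [LIFO — newest first]: 212 @ $4 + 43 @ $6 = $1,106
Ending inventory: 37 @ $8 + 187 @ $7 + 90 @ $6 = $2,145
Check: goods available $3,251 = COGS $1,106 + ending $2,145

COGS = $1,106; ending inventory = $2,145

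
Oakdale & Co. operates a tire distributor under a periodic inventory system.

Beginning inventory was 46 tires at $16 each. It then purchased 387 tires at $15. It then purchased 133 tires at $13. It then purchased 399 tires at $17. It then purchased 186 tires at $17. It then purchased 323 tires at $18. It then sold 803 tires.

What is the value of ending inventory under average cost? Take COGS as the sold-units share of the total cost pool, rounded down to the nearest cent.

Sale 1, sell 803: 803/1474 × $24,029.00 → $13,090.42
Ending inventory (cost pool remaining) = $10,938.58
Check: goods available $24,029.00 = COGS $13,090.42 + ending $10,938.58

Ending inventory = $10,938.58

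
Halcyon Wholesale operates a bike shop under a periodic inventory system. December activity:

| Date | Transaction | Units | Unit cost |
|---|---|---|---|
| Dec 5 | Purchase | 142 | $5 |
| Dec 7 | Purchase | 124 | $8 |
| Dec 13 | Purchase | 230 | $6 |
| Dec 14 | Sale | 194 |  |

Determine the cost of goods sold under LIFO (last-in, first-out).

COGS = $1,164

Dec 14, 194 sold [LIFO — newest first]: 194 @ $6 = $1,164
Ending inventory: 142 @ $5 + 124 @ $8 + 36 @ $6 = $1,918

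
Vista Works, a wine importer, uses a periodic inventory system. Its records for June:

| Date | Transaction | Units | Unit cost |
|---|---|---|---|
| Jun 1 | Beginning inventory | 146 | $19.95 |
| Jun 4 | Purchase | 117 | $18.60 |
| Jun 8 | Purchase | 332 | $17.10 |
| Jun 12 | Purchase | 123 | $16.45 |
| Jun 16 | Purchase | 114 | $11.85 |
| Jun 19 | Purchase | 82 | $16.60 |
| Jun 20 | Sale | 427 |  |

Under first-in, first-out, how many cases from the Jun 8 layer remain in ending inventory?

Jun 20, 427 sold [FIFO — oldest first]: 146 @ $19.95 + 117 @ $18.60 + 164 @ $17.10 = $7,893.30
Ending inventory: 168 @ $17.10 + 123 @ $16.45 + 114 @ $11.85 + 82 @ $16.60 = $7,608.25

168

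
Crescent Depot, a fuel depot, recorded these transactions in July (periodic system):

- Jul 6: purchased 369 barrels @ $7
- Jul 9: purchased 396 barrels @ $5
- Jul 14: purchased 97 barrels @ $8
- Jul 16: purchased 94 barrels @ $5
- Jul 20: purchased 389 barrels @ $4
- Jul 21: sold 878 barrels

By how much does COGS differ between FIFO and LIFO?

$1,127

FIFO COGS: 369 @ $7 + 396 @ $5 + 97 @ $8 + 16 @ $5 = $5,419
LIFO COGS: 389 @ $4 + 94 @ $5 + 97 @ $8 + 298 @ $5 = $4,292
Difference = |$5,419 − $4,292| = $1,127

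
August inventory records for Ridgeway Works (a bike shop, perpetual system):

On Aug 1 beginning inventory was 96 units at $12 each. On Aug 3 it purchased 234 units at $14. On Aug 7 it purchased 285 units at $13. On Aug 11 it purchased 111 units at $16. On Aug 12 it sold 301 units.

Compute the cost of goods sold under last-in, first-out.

Aug 12, 301 sold [LIFO — newest first]: 111 @ $16 + 190 @ $13 = $4,246
Ending inventory: 96 @ $12 + 234 @ $14 + 95 @ $13 = $5,663
Check: goods available $9,909 = COGS $4,246 + ending $5,663

COGS = $4,246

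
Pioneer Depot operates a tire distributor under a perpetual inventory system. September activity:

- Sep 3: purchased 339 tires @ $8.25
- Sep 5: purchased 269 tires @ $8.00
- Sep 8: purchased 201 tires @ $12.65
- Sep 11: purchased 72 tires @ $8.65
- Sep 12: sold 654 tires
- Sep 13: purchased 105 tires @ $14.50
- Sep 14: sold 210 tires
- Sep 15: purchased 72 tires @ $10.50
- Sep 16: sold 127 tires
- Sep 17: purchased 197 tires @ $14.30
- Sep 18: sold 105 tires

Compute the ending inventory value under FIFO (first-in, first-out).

Ending inventory = $2,273.70

Sep 12, 654 sold [FIFO — oldest first]: 339 @ $8.25 + 269 @ $8.00 + 46 @ $12.65 = $5,530.65
Sep 14, 210 sold [FIFO — oldest first]: 155 @ $12.65 + 55 @ $8.65 = $2,436.50
Sep 16, 127 sold [FIFO — oldest first]: 17 @ $8.65 + 105 @ $14.50 + 5 @ $10.50 = $1,722.05
Sep 18, 105 sold [FIFO — oldest first]: 67 @ $10.50 + 38 @ $14.30 = $1,246.90
Total COGS = $5,530.65 + $2,436.50 + $1,722.05 + $1,246.90 = $10,936.10
Ending inventory: 159 @ $14.30 = $2,273.70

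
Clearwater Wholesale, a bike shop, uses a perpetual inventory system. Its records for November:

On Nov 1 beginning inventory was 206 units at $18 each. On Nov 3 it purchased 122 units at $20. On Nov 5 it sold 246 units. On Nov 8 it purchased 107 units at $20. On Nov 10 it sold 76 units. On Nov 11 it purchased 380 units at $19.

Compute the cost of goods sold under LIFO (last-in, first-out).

COGS = $6,192

Nov 5, 246 sold [LIFO — newest first]: 122 @ $20 + 124 @ $18 = $4,672
Nov 10, 76 sold [LIFO — newest first]: 76 @ $20 = $1,520
Total COGS = $4,672 + $1,520 = $6,192
Ending inventory: 82 @ $18 + 31 @ $20 + 380 @ $19 = $9,316
Check: goods available $15,508 = COGS $6,192 + ending $9,316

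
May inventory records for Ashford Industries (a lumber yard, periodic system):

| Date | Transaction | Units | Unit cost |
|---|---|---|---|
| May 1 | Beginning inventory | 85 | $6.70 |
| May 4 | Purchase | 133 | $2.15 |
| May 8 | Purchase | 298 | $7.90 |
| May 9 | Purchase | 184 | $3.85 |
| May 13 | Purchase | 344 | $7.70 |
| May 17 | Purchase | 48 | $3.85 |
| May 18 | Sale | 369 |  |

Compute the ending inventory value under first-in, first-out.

May 18, 369 sold [FIFO — oldest first]: 85 @ $6.70 + 133 @ $2.15 + 151 @ $7.90 = $2,048.35
Ending inventory: 147 @ $7.90 + 184 @ $3.85 + 344 @ $7.70 + 48 @ $3.85 = $4,703.30

Ending inventory = $4,703.30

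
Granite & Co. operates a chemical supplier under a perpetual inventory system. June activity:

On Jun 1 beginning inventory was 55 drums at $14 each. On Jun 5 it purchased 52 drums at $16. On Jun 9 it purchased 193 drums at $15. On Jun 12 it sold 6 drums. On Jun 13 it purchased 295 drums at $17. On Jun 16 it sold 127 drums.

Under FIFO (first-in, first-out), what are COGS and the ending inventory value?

Jun 12, 6 sold [FIFO — oldest first]: 6 @ $14 = $84
Jun 16, 127 sold [FIFO — oldest first]: 49 @ $14 + 52 @ $16 + 26 @ $15 = $1,908
Total COGS = $84 + $1,908 = $1,992
Ending inventory: 167 @ $15 + 295 @ $17 = $7,520

COGS = $1,992; ending inventory = $7,520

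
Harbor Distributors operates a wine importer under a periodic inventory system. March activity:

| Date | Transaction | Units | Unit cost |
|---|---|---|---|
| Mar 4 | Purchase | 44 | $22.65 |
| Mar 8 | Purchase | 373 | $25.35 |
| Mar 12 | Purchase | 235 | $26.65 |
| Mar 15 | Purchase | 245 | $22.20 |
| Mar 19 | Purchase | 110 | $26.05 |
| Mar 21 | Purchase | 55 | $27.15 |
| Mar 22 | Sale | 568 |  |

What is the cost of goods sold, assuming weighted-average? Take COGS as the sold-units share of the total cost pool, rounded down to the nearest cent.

COGS = $14,180.02

Mar 22, sell 568: 568/1062 × $26,512.65 → $14,180.02
Ending inventory (cost pool remaining) = $12,332.63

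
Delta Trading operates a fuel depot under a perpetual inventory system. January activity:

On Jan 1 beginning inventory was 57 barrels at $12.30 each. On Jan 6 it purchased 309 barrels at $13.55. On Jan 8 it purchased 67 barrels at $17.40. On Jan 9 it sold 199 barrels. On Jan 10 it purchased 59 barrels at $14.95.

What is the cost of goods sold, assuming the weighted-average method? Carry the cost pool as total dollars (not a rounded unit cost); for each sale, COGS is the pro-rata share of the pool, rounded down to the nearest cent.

After Jan 1: 57 on hand, pool $701.10 (≈ $12.3000 each)
After Jan 6: 366 on hand, pool $4,888.05 (≈ $13.3553 each)
After Jan 8: 433 on hand, pool $6,053.85 (≈ $13.9812 each)
Jan 9, sell 199: 199/433 × $6,053.85 → $2,782.25
After Jan 10: 293 on hand, pool $4,153.65 (≈ $14.1763 each)
Ending inventory (cost pool remaining) = $4,153.65
Check: goods available $6,935.90 = COGS $2,782.25 + ending $4,153.65

COGS = $2,782.25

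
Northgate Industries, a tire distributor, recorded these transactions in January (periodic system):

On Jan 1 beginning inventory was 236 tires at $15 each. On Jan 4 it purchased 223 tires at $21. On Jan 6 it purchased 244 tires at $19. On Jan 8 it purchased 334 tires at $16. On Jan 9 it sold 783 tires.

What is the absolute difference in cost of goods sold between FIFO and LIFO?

$146

FIFO COGS: 236 @ $15 + 223 @ $21 + 244 @ $19 + 80 @ $16 = $14,139
LIFO COGS: 334 @ $16 + 244 @ $19 + 205 @ $21 = $14,285
Difference = |$14,139 − $14,285| = $146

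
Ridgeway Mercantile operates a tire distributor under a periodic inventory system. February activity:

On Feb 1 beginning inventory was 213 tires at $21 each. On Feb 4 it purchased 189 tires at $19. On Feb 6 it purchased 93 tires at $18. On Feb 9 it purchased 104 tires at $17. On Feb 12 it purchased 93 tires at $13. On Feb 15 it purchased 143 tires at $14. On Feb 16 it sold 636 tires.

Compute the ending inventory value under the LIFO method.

Ending inventory = $4,179

Feb 16, 636 sold [LIFO — newest first]: 143 @ $14 + 93 @ $13 + 104 @ $17 + 93 @ $18 + 189 @ $19 + 14 @ $21 = $10,538
Ending inventory: 199 @ $21 = $4,179
Check: goods available $14,717 = COGS $10,538 + ending $4,179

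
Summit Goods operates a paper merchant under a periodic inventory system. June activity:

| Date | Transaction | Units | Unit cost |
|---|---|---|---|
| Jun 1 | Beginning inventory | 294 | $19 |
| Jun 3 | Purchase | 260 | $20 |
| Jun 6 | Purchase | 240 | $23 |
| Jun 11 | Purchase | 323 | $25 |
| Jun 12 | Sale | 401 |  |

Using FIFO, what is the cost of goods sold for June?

COGS = $7,726

Jun 12, 401 sold [FIFO — oldest first]: 294 @ $19 + 107 @ $20 = $7,726
Ending inventory: 153 @ $20 + 240 @ $23 + 323 @ $25 = $16,655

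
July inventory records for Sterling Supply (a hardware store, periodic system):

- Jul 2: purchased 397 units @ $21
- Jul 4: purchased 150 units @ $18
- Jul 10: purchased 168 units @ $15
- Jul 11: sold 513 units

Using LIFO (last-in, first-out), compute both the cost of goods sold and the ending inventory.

Jul 11, 513 sold [LIFO — newest first]: 168 @ $15 + 150 @ $18 + 195 @ $21 = $9,315
Ending inventory: 202 @ $21 = $4,242
Check: goods available $13,557 = COGS $9,315 + ending $4,242

COGS = $9,315; ending inventory = $4,242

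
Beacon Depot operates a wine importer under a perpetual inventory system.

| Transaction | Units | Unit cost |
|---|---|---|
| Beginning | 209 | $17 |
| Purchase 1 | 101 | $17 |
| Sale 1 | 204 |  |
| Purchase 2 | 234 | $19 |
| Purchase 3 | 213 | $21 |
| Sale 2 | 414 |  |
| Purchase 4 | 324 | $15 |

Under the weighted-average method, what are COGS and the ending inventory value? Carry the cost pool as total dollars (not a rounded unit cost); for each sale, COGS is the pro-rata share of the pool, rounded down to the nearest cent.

COGS = $11,494.20; ending inventory = $7,554.80

After Beginning: 209 on hand, pool $3,553.00 (≈ $17.0000 each)
After Purchase 1: 310 on hand, pool $5,270.00 (≈ $17.0000 each)
Sale 1, sell 204: 204/310 × $5,270.00 → $3,468.00
After Purchase 2: 340 on hand, pool $6,248.00 (≈ $18.3765 each)
After Purchase 3: 553 on hand, pool $10,721.00 (≈ $19.3870 each)
Sale 2, sell 414: 414/553 × $10,721.00 → $8,026.20
After Purchase 4: 463 on hand, pool $7,554.80 (≈ $16.3171 each)
Total COGS = $3,468.00 + $8,026.20 = $11,494.20
Ending inventory (cost pool remaining) = $7,554.80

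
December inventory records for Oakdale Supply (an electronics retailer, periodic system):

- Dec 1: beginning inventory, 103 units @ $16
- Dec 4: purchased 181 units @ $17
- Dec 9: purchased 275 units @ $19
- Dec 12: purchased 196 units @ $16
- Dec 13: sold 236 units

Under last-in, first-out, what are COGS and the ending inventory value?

Dec 13, 236 sold [LIFO — newest first]: 196 @ $16 + 40 @ $19 = $3,896
Ending inventory: 103 @ $16 + 181 @ $17 + 235 @ $19 = $9,190

COGS = $3,896; ending inventory = $9,190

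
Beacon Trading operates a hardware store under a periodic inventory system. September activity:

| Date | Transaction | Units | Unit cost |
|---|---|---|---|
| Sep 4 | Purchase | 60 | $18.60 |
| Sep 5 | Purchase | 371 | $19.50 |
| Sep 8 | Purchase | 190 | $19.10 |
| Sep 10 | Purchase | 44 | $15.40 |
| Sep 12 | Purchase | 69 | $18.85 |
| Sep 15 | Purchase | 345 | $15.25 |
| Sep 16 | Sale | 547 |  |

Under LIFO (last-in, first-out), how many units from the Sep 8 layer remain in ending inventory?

101

Sep 16, 547 sold [LIFO — newest first]: 345 @ $15.25 + 69 @ $18.85 + 44 @ $15.40 + 89 @ $19.10 = $8,939.40
Ending inventory: 60 @ $18.60 + 371 @ $19.50 + 101 @ $19.10 = $10,279.60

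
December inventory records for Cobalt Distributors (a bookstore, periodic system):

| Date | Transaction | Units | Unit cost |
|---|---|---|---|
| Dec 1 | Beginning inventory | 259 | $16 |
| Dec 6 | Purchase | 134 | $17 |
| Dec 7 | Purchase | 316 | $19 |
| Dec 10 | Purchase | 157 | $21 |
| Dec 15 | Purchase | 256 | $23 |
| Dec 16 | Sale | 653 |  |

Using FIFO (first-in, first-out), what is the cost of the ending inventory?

Dec 16, 653 sold [FIFO — oldest first]: 259 @ $16 + 134 @ $17 + 260 @ $19 = $11,362
Ending inventory: 56 @ $19 + 157 @ $21 + 256 @ $23 = $10,249

Ending inventory = $10,249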